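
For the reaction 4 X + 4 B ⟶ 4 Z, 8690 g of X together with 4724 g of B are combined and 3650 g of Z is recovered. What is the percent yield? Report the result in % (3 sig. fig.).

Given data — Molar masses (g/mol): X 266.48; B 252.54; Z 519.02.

n(X) = 8690 / 266.48 = 32.61 mol
n(B) = 4724 / 252.54 = 18.71 mol
n/ν for X = 32.61/4 = 8.153
n/ν for B = 18.71/4 = 4.678
Smallest n/ν is B → limiting reagent.
theoretical n(Z) = (4/4) × 18.71 = 18.71 mol → 9711 g
% yield = 3650 / 9711 × 100 = 37.59 %

37.6 %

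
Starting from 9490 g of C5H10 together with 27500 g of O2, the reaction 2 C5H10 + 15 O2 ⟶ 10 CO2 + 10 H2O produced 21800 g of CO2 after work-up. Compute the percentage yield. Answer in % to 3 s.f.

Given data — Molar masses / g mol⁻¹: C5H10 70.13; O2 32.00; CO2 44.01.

n(C5H10) = 9490 / 70.13 = 135.3 mol
n(O2) = 27500 / 32.00 = 859.4 mol
n/ν → C5H10: 67.65, O2: 57.29; O2 is limiting.
theoretical n(CO2) = (10/15) × 859.4 = 572.9 mol → 25210 g
% yield = 21800 / 25210 × 100 = 86.47 %

86.5 %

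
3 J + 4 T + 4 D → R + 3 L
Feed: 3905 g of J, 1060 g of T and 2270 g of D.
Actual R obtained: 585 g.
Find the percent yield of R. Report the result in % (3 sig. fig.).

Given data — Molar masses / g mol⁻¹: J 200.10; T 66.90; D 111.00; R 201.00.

73.5 %

n(J) = 3905 / 200.10 = 19.52 mol
n(T) = 1060 / 66.90 = 15.84 mol
n(D) = 2270 / 111.00 = 20.45 mol
n/ν for J = 19.52/3 = 6.507
n/ν for T = 15.84/4 = 3.960
n/ν for D = 20.45/4 = 5.113
Smallest n/ν is T → limiting reagent.
theoretical n(R) = (1/4) × 15.84 = 3.960 mol → 796.0 g
% yield = 585 / 796.0 × 100 = 73.49 %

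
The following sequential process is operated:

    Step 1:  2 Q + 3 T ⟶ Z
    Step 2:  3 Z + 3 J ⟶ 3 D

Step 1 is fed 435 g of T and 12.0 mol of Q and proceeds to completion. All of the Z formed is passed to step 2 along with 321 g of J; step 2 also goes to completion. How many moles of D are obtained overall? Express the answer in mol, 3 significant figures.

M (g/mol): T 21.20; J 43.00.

6.00 mol

Step 1:
n(T) = 435.0 / 21.20 = 20.52 mol
n(Q) = 12.00 mol
n/ν for T = 20.52/3 = 6.840
n/ν for Q = 12.00/2 = 6.000
Smallest n/ν is Q → limiting reagent.
n(Z) produced = (1/2) × 12.00 = 6.000 mol
Step 2:
n(Z) available = 6.000 mol
n(J) = 321.0 / 43.00 = 7.465 mol
n/ν for Z = 6.000/3 = 2.000
n/ν for J = 7.465/3 = 2.488
Smallest n/ν is Z → limiting reagent.
n(D) = (3/3) × 6.000 = 6.000 mol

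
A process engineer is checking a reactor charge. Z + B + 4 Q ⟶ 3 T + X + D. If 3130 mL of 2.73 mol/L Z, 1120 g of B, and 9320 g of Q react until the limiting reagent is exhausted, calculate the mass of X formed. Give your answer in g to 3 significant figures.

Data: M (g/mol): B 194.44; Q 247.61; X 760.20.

4380 g

n(Z) = 2.73 × 3130/1000 = 8.545 mol
n(B) = 1120 / 194.44 = 5.760 mol
n(Q) = 9320 / 247.61 = 37.64 mol
n/ν → Z: 8.545, B: 5.760, Q: 9.410; B is limiting.
n(X) = (1/1) × 5.760 = 5.760 mol
mass = 5.760 × 760.20 = 4379 g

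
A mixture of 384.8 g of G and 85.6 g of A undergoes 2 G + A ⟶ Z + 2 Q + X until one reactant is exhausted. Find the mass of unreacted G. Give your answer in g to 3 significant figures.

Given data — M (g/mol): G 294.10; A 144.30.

n(G) = 384.8 / 294.10 = 1.308 mol
n(A) = 85.60 / 144.30 = 0.5932 mol
n/ν for G = 1.308/2 = 0.6540
n/ν for A = 0.5932/1 = 0.5932
Smallest n/ν is A → limiting reagent.
G consumed = (2/1) × 0.5932 = 1.186 mol
G remaining = 1.308 − 1.186 = 0.1220 mol
mass = 0.1220 × 294.10 = 35.88 g

35.9 g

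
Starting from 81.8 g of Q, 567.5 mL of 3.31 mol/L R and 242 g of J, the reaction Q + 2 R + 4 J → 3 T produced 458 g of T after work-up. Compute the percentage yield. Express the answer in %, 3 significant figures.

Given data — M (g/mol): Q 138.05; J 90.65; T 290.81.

n(Q) = 81.80 / 138.05 = 0.5925 mol
n(R) = 3.31 × 567.5/1000 = 1.878 mol
n(J) = 242.0 / 90.65 = 2.670 mol
n/ν → Q: 0.5925, R: 0.9390, J: 0.6675; Q is limiting.
theoretical n(T) = (3/1) × 0.5925 = 1.778 mol → 517.1 g
% yield = 458 / 517.1 × 100 = 88.57 %

88.6 %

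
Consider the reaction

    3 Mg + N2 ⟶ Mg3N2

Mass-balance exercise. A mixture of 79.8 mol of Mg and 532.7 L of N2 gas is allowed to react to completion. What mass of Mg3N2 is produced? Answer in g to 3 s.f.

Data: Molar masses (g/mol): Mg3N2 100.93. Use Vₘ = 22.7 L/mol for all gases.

2370 g

n(Mg) = 79.80 mol
n(N2) = 532.7 / 22.7 = 23.47 mol
n/ν → Mg: 26.60, N2: 23.47; N2 is limiting.
n(Mg3N2) = (1/1) × 23.47 = 23.47 mol
mass = 23.47 × 100.93 = 2369 g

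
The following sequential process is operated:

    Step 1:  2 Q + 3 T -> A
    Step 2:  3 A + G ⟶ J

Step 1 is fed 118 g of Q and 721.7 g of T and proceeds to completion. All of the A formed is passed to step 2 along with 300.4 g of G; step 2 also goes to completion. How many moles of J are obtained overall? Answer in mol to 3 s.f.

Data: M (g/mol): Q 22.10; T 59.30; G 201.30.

0.890 mol

Step 1:
n(Q) = 118.0 / 22.10 = 5.339 mol
n(T) = 721.7 / 59.30 = 12.17 mol
n/ν for Q = 5.339/2 = 2.670
n/ν for T = 12.17/3 = 4.057
Smallest n/ν is Q → limiting reagent.
n(A) produced = (1/2) × 5.339 = 2.670 mol
Step 2:
n(A) available = 2.670 mol
n(G) = 300.4 / 201.30 = 1.492 mol
n/ν for A = 2.670/3 = 0.8900
n/ν for G = 1.492/1 = 1.492
Smallest n/ν is A → limiting reagent.
n(J) = (1/3) × 2.670 = 0.8900 mol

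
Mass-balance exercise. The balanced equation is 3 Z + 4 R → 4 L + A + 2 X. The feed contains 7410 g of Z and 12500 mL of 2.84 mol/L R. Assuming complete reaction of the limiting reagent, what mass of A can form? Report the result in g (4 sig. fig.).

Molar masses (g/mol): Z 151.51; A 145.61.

n(Z) = 7410 / 151.51 = 48.91 mol
n(R) = 2.84 × 12500/1000 = 35.50 mol
n/ν for Z = 48.91/3 = 16.30
n/ν for R = 35.50/4 = 8.875
Smallest n/ν is R → limiting reagent.
n(A) = (1/4) × 35.50 = 8.875 mol
mass = 8.875 × 145.61 = 1292 g

1292 g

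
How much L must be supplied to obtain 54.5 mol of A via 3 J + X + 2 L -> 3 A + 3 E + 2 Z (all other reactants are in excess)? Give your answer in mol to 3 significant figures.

n(A) = 54.50 mol
n(L) = (2/3) × 54.50 = 36.33 mol

36.3 mol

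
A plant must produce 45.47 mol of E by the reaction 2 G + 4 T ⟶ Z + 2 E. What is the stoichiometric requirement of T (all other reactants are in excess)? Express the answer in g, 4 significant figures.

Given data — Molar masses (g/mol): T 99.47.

9046 g

n(E) = 45.47 mol
n(T) = (4/2) × 45.47 = 90.94 mol
mass = 90.94 × 99.47 = 9046 g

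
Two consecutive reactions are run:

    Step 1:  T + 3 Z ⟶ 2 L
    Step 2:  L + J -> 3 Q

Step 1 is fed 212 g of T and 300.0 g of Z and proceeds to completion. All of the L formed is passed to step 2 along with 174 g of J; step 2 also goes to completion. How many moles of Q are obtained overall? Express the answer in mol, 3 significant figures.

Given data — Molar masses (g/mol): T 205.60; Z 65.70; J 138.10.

Step 1:
n(T) = 212.0 / 205.60 = 1.031 mol
n(Z) = 300.0 / 65.70 = 4.566 mol
n/ν for T = 1.031/1 = 1.031
n/ν for Z = 4.566/3 = 1.522
Smallest n/ν is T → limiting reagent.
n(L) produced = (2/1) × 1.031 = 2.062 mol
Step 2:
n(L) available = 2.062 mol
n(J) = 174.0 / 138.10 = 1.260 mol
n/ν for L = 2.062/1 = 2.062
n/ν for J = 1.260/1 = 1.260
Smallest n/ν is J → limiting reagent.
n(Q) = (3/1) × 1.260 = 3.780 mol

3.78 mol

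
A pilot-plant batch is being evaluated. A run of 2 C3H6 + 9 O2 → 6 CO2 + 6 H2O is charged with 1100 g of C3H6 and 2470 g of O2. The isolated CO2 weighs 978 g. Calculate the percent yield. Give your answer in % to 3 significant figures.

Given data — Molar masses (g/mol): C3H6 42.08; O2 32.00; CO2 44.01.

43.2 %

n(C3H6) = 1100 / 42.08 = 26.14 mol
n(O2) = 2470 / 32.00 = 77.19 mol
n/ν for C3H6 = 26.14/2 = 13.07
n/ν for O2 = 77.19/9 = 8.577
Smallest n/ν is O2 → limiting reagent.
theoretical n(CO2) = (6/9) × 77.19 = 51.46 mol → 2265 g
% yield = 978 / 2265 × 100 = 43.18 %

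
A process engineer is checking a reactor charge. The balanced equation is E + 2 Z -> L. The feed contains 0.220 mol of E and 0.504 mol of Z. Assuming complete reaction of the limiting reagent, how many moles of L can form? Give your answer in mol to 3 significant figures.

0.220 mol

n(E) = 0.2200 mol
n(Z) = 0.5040 mol
n/ν for E = 0.2200/1 = 0.2200
n/ν for Z = 0.5040/2 = 0.2520
Smallest n/ν is E → limiting reagent.
n(L) = (1/1) × 0.2200 = 0.2200 mol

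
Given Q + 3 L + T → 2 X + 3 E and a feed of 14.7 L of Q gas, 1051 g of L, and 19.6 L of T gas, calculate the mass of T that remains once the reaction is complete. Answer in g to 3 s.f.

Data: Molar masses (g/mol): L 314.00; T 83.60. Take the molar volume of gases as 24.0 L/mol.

n(Q) = 14.70 / 24.0 = 0.6125 mol
n(L) = 1051 / 314.00 = 3.347 mol
n(T) = 19.60 / 24.0 = 0.8167 mol
n/ν for Q = 0.6125/1 = 0.6125
n/ν for L = 3.347/3 = 1.116
n/ν for T = 0.8167/1 = 0.8167
Smallest n/ν is Q → limiting reagent.
T consumed = (1/1) × 0.6125 = 0.6125 mol
T remaining = 0.8167 − 0.6125 = 0.2042 mol
mass = 0.2042 × 83.60 = 17.07 g

17.1 g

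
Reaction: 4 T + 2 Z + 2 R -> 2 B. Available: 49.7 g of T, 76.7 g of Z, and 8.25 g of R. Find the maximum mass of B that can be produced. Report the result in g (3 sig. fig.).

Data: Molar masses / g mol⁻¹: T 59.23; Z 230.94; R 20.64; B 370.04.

123 g

n(T) = 49.70 / 59.23 = 0.8391 mol
n(Z) = 76.70 / 230.94 = 0.3321 mol
n(R) = 8.250 / 20.64 = 0.3997 mol
n/ν for T = 0.8391/4 = 0.2098
n/ν for Z = 0.3321/2 = 0.1661
n/ν for R = 0.3997/2 = 0.1999
Smallest n/ν is Z → limiting reagent.
n(B) = (2/2) × 0.3321 = 0.3321 mol
mass = 0.3321 × 370.04 = 122.9 g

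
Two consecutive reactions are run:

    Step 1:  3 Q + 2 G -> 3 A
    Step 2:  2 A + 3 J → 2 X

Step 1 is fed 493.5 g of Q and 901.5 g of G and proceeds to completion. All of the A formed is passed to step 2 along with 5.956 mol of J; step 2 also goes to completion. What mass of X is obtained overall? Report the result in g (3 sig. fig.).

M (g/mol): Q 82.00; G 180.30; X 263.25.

1050 g

Step 1:
n(Q) = 493.5 / 82.00 = 6.018 mol
n(G) = 901.5 / 180.30 = 5.000 mol
n/ν for Q = 6.018/3 = 2.006
n/ν for G = 5.000/2 = 2.500
Smallest n/ν is Q → limiting reagent.
n(A) produced = (3/3) × 6.018 = 6.018 mol
Step 2:
n(A) available = 6.018 mol
n(J) = 5.956 mol
n/ν for A = 6.018/2 = 3.009
n/ν for J = 5.956/3 = 1.985
Smallest n/ν is J → limiting reagent.
n(X) = (2/3) × 5.956 = 3.971 mol
mass = 3.971 × 263.25 = 1045 g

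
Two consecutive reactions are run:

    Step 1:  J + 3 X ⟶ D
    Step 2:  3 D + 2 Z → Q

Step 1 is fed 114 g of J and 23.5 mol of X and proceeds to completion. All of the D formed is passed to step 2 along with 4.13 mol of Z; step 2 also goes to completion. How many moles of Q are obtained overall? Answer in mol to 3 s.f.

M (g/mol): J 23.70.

Step 1:
n(J) = 114.0 / 23.70 = 4.810 mol
n(X) = 23.50 mol
n/ν for J = 4.810/1 = 4.810
n/ν for X = 23.50/3 = 7.833
Smallest n/ν is J → limiting reagent.
n(D) produced = (1/1) × 4.810 = 4.810 mol
Step 2:
n(D) available = 4.810 mol
n(Z) = 4.130 mol
n/ν for D = 4.810/3 = 1.603
n/ν for Z = 4.130/2 = 2.065
Smallest n/ν is D → limiting reagent.
n(Q) = (1/3) × 4.810 = 1.603 mol

1.60 mol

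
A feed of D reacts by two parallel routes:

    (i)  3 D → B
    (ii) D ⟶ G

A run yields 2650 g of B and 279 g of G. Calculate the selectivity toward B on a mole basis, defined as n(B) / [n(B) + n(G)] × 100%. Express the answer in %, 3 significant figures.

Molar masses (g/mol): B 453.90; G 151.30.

76.0 %

n(B) = 2650 / 453.90 = 5.838 mol
n(G) = 279 / 151.30 = 1.844 mol
selectivity = 5.838/(5.838+1.844) × 100 = 76.00 %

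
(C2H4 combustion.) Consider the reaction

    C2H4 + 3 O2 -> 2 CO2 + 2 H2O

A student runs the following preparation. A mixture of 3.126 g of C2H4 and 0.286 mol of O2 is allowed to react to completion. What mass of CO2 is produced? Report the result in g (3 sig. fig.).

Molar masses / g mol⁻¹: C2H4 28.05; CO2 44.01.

8.39 g

n(C2H4) = 3.126 / 28.05 = 0.1114 mol
n(O2) = 0.2860 mol
n/ν for C2H4 = 0.1114/1 = 0.1114
n/ν for O2 = 0.2860/3 = 0.09533
Smallest n/ν is O2 → limiting reagent.
n(CO2) = (2/3) × 0.2860 = 0.1907 mol
mass = 0.1907 × 44.01 = 8.393 g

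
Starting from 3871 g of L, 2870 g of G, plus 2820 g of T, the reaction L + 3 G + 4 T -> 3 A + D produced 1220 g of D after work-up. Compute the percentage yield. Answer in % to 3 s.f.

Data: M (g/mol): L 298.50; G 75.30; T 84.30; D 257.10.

56.7 %

n(L) = 3871 / 298.50 = 12.97 mol
n(G) = 2870 / 75.30 = 38.11 mol
n(T) = 2820 / 84.30 = 33.45 mol
n/ν for L = 12.97/1 = 12.97
n/ν for G = 38.11/3 = 12.70
n/ν for T = 33.45/4 = 8.363
Smallest n/ν is T → limiting reagent.
theoretical n(D) = (1/4) × 33.45 = 8.363 mol → 2150 g
% yield = 1220 / 2150 × 100 = 56.74 %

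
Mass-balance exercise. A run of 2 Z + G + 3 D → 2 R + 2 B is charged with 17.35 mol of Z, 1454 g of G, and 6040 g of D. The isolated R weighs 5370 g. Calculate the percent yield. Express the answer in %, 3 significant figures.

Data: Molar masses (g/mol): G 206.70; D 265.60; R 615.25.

n(Z) = 17.35 mol
n(G) = 1454 / 206.70 = 7.034 mol
n(D) = 6040 / 265.60 = 22.74 mol
n/ν for Z = 17.35/2 = 8.675
n/ν for G = 7.034/1 = 7.034
n/ν for D = 22.74/3 = 7.580
Smallest n/ν is G → limiting reagent.
theoretical n(R) = (2/1) × 7.034 = 14.07 mol → 8657 g
% yield = 5370 / 8657 × 100 = 62.03 %

62.0 %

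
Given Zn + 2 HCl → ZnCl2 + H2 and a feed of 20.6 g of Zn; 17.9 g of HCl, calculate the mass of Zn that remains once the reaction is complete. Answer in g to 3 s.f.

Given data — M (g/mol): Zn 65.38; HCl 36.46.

4.55 g

n(Zn) = 20.60 / 65.38 = 0.3151 mol
n(HCl) = 17.90 / 36.46 = 0.4909 mol
n/ν → Zn: 0.3151, HCl: 0.2455; HCl is limiting.
Zn consumed = (1/2) × 0.4909 = 0.2455 mol
Zn remaining = 0.3151 − 0.2455 = 0.06960 mol
mass = 0.06960 × 65.38 = 4.550 g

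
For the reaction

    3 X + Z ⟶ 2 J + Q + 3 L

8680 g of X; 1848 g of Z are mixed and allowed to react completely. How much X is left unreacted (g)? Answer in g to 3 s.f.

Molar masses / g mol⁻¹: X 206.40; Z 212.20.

n(X) = 8680 / 206.40 = 42.05 mol
n(Z) = 1848 / 212.20 = 8.709 mol
n/ν for X = 42.05/3 = 14.02
n/ν for Z = 8.709/1 = 8.709
Smallest n/ν is Z → limiting reagent.
X consumed = (3/1) × 8.709 = 26.13 mol
X remaining = 42.05 − 26.13 = 15.92 mol
mass = 15.92 × 206.40 = 3286 g

3290 g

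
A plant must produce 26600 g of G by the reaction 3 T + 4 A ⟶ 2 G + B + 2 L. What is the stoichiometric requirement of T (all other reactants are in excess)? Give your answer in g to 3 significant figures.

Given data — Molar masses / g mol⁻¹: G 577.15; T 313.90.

21700 g

n(G) = 26600 / 577.15 = 46.09 mol
n(T) = (3/2) × 46.09 = 69.14 mol
mass = 69.14 × 313.90 = 21700 g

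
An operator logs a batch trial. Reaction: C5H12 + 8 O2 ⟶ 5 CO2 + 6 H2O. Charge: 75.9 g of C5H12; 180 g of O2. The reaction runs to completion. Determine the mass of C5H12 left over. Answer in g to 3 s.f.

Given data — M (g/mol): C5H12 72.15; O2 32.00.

n(C5H12) = 75.90 / 72.15 = 1.052 mol
n(O2) = 180.0 / 32.00 = 5.625 mol
n/ν for C5H12 = 1.052/1 = 1.052
n/ν for O2 = 5.625/8 = 0.7031
Smallest n/ν is O2 → limiting reagent.
C5H12 consumed = (1/8) × 5.625 = 0.7031 mol
C5H12 remaining = 1.052 − 0.7031 = 0.3489 mol
mass = 0.3489 × 72.15 = 25.17 g

25.2 g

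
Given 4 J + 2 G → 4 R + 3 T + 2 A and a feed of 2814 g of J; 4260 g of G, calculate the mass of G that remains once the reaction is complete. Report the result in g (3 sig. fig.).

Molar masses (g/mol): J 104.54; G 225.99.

1220 g

n(J) = 2814 / 104.54 = 26.92 mol
n(G) = 4260 / 225.99 = 18.85 mol
n/ν for J = 26.92/4 = 6.730
n/ν for G = 18.85/2 = 9.425
Smallest n/ν is J → limiting reagent.
G consumed = (2/4) × 26.92 = 13.46 mol
G remaining = 18.85 − 13.46 = 5.390 mol
mass = 5.390 × 225.99 = 1218 g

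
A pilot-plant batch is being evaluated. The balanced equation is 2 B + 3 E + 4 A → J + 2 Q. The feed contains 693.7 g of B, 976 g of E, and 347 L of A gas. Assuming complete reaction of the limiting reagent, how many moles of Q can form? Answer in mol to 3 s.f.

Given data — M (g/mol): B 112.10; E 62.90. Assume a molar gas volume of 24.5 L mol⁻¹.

n(B) = 693.7 / 112.10 = 6.188 mol
n(E) = 976.0 / 62.90 = 15.52 mol
n(A) = 347.0 / 24.5 = 14.16 mol
n/ν for B = 6.188/2 = 3.094
n/ν for E = 15.52/3 = 5.173
n/ν for A = 14.16/4 = 3.540
Smallest n/ν is B → limiting reagent.
n(Q) = (2/2) × 6.188 = 6.188 mol

6.19 mol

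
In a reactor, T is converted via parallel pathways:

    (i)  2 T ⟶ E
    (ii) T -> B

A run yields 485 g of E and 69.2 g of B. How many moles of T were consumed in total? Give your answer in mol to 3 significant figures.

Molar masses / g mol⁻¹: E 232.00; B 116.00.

4.78 mol

n(E) = 485 / 232.00 = 2.091 mol
n(B) = 69.2 / 116.00 = 0.5966 mol
n(T) via (i) = (2/1)×2.091 = 4.182 mol
n(T) via (ii) = (1/1)×0.5966 = 0.5966 mol
total n(T) = 4.182 + 0.5966 = 4.779 mol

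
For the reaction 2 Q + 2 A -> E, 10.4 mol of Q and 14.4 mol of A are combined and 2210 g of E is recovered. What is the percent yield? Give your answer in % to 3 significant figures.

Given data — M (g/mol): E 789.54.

53.8 %

n(Q) = 10.40 mol
n(A) = 14.40 mol
n/ν for Q = 10.40/2 = 5.200
n/ν for A = 14.40/2 = 7.200
Smallest n/ν is Q → limiting reagent.
theoretical n(E) = (1/2) × 10.40 = 5.200 mol → 4106 g
% yield = 2210 / 4106 × 100 = 53.82 %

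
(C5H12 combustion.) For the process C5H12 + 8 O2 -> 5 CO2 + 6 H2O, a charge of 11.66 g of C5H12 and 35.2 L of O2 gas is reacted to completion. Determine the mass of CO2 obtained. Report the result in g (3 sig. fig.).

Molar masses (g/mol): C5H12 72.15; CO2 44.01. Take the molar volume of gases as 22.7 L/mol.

n(C5H12) = 11.66 / 72.15 = 0.1616 mol
n(O2) = 35.20 / 22.7 = 1.551 mol
n/ν for C5H12 = 0.1616/1 = 0.1616
n/ν for O2 = 1.551/8 = 0.1939
Smallest n/ν is C5H12 → limiting reagent.
n(CO2) = (5/1) × 0.1616 = 0.8080 mol
mass = 0.8080 × 44.01 = 35.56 g

35.6 g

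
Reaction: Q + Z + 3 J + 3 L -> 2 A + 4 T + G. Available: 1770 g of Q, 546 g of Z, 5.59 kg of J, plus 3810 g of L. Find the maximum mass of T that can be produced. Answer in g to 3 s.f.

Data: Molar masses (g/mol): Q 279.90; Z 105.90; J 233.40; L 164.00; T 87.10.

1800 g

n(Q) = 1770 / 279.90 = 6.324 mol
n(Z) = 546.0 / 105.90 = 5.156 mol
n(J) = 5.590×1000 / 233.40 = 23.95 mol
n(L) = 3810 / 164.00 = 23.23 mol
n/ν for Q = 6.324/1 = 6.324
n/ν for Z = 5.156/1 = 5.156
n/ν for J = 23.95/3 = 7.983
n/ν for L = 23.23/3 = 7.743
Smallest n/ν is Z → limiting reagent.
n(T) = (4/1) × 5.156 = 20.62 mol
mass = 20.62 × 87.10 = 1796 g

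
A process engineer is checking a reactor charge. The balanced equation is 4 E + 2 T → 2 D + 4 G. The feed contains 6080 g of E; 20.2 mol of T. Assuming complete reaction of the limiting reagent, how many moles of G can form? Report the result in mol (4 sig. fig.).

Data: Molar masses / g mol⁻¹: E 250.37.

n(E) = 6080 / 250.37 = 24.28 mol
n(T) = 20.20 mol
n/ν for E = 24.28/4 = 6.070
n/ν for T = 20.20/2 = 10.10
Smallest n/ν is E → limiting reagent.
n(G) = (4/4) × 24.28 = 24.28 mol

24.28 mol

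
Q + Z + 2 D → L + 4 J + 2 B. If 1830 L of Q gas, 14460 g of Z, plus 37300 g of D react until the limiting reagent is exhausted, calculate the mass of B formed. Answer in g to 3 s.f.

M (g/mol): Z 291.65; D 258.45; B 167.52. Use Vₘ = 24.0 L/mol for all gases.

16600 g

n(Q) = 1830 / 24.0 = 76.25 mol
n(Z) = 14460 / 291.65 = 49.58 mol
n(D) = 37300 / 258.45 = 144.3 mol
n/ν for Q = 76.25/1 = 76.25
n/ν for Z = 49.58/1 = 49.58
n/ν for D = 144.3/2 = 72.15
Smallest n/ν is Z → limiting reagent.
n(B) = (2/1) × 49.58 = 99.16 mol
mass = 99.16 × 167.52 = 16610 g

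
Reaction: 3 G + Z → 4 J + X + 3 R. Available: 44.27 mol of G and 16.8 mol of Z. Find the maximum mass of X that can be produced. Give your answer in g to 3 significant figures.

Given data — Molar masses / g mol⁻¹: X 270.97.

n(G) = 44.27 mol
n(Z) = 16.80 mol
n/ν → G: 14.76, Z: 16.80; G is limiting.
n(X) = (1/3) × 44.27 = 14.76 mol
mass = 14.76 × 270.97 = 4000 g

4000 g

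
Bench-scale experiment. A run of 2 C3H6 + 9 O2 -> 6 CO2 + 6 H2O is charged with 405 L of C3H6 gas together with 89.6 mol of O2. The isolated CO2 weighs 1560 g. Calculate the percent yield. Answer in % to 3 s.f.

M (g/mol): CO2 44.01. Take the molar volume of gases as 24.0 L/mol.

n(C3H6) = 405.0 / 24.0 = 16.88 mol
n(O2) = 89.60 mol
n/ν → C3H6: 8.440, O2: 9.956; C3H6 is limiting.
theoretical n(CO2) = (6/2) × 16.88 = 50.64 mol → 2229 g
% yield = 1560 / 2229 × 100 = 69.99 %

70.0 %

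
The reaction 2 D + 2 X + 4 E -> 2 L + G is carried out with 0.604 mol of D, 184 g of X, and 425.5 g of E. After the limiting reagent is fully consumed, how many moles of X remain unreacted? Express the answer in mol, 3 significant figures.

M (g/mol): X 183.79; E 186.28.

n(D) = 0.6040 mol
n(X) = 184.0 / 183.79 = 1.001 mol
n(E) = 425.5 / 186.28 = 2.284 mol
n/ν → D: 0.3020, X: 0.5005, E: 0.5710; D is limiting.
X consumed = (2/2) × 0.6040 = 0.6040 mol
X remaining = 1.001 − 0.6040 = 0.3970 mol

0.397 mol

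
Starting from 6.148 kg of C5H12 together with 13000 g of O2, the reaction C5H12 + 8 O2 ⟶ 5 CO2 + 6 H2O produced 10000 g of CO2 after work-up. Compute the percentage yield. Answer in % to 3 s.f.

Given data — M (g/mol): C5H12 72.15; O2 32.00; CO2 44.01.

89.5 %

n(C5H12) = 6.148×1000 / 72.15 = 85.21 mol
n(O2) = 13000 / 32.00 = 406.3 mol
n/ν for C5H12 = 85.21/1 = 85.21
n/ν for O2 = 406.3/8 = 50.79
Smallest n/ν is O2 → limiting reagent.
theoretical n(CO2) = (5/8) × 406.3 = 253.9 mol → 11170 g
% yield = 10000 / 11170 × 100 = 89.53 %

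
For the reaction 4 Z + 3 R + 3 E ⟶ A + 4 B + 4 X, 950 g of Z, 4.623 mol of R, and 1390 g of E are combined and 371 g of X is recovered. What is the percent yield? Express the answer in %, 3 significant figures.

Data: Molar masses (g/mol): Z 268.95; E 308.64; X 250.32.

42.0 %

n(Z) = 950.0 / 268.95 = 3.532 mol
n(R) = 4.623 mol
n(E) = 1390 / 308.64 = 4.504 mol
n/ν for Z = 3.532/4 = 0.8830
n/ν for R = 4.623/3 = 1.541
n/ν for E = 4.504/3 = 1.501
Smallest n/ν is Z → limiting reagent.
theoretical n(X) = (4/4) × 3.532 = 3.532 mol → 884.1 g
% yield = 371 / 884.1 × 100 = 41.96 %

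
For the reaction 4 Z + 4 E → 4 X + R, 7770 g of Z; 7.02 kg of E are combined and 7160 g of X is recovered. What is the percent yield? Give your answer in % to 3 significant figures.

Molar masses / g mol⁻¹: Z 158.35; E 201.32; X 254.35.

n(Z) = 7770 / 158.35 = 49.07 mol
n(E) = 7.020×1000 / 201.32 = 34.87 mol
n/ν for Z = 49.07/4 = 12.27
n/ν for E = 34.87/4 = 8.718
Smallest n/ν is E → limiting reagent.
theoretical n(X) = (4/4) × 34.87 = 34.87 mol → 8869 g
% yield = 7160 / 8869 × 100 = 80.73 %

80.7 %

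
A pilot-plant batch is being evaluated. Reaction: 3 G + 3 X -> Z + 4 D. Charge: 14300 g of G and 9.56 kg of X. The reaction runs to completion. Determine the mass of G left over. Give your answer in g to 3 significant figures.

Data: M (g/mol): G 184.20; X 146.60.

2290 g

n(G) = 14300 / 184.20 = 77.63 mol
n(X) = 9.560×1000 / 146.60 = 65.21 mol
n/ν → G: 25.88, X: 21.74; X is limiting.
G consumed = (3/3) × 65.21 = 65.21 mol
G remaining = 77.63 − 65.21 = 12.42 mol
mass = 12.42 × 184.20 = 2288 g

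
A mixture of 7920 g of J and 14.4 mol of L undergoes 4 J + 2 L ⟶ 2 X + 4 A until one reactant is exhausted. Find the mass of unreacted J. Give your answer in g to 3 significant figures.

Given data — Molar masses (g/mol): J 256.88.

n(J) = 7920 / 256.88 = 30.83 mol
n(L) = 14.40 mol
n/ν for J = 30.83/4 = 7.708
n/ν for L = 14.40/2 = 7.200
Smallest n/ν is L → limiting reagent.
J consumed = (4/2) × 14.40 = 28.80 mol
J remaining = 30.83 − 28.80 = 2.030 mol
mass = 2.030 × 256.88 = 521.5 g

522 g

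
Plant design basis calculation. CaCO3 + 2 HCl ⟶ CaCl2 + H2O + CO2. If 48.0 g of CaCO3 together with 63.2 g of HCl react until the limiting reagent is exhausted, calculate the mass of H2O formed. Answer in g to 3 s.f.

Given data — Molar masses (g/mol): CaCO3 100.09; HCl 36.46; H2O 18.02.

8.64 g

n(CaCO3) = 48.00 / 100.09 = 0.4796 mol
n(HCl) = 63.20 / 36.46 = 1.733 mol
n/ν for CaCO3 = 0.4796/1 = 0.4796
n/ν for HCl = 1.733/2 = 0.8665
Smallest n/ν is CaCO3 → limiting reagent.
n(H2O) = (1/1) × 0.4796 = 0.4796 mol
mass = 0.4796 × 18.02 = 8.642 g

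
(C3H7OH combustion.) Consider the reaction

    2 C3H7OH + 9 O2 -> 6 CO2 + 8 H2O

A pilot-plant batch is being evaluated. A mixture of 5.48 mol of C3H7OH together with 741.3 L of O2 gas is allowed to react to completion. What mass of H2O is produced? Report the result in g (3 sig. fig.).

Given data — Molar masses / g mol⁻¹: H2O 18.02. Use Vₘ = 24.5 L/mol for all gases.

n(C3H7OH) = 5.480 mol
n(O2) = 741.3 / 24.5 = 30.26 mol
n/ν for C3H7OH = 5.480/2 = 2.740
n/ν for O2 = 30.26/9 = 3.362
Smallest n/ν is C3H7OH → limiting reagent.
n(H2O) = (8/2) × 5.480 = 21.92 mol
mass = 21.92 × 18.02 = 395.0 g

395 g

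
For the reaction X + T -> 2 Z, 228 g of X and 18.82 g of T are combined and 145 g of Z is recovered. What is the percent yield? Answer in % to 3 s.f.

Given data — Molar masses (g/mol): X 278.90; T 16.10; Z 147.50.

60.1 %

n(X) = 228.0 / 278.90 = 0.8175 mol
n(T) = 18.82 / 16.10 = 1.169 mol
n/ν for X = 0.8175/1 = 0.8175
n/ν for T = 1.169/1 = 1.169
Smallest n/ν is X → limiting reagent.
theoretical n(Z) = (2/1) × 0.8175 = 1.635 mol → 241.2 g
% yield = 145 / 241.2 × 100 = 60.12 %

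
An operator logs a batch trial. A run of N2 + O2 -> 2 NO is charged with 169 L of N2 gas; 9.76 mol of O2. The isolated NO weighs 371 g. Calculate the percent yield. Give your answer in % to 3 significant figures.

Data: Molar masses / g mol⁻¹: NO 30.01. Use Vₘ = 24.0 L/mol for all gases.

87.8 %

n(N2) = 169.0 / 24.0 = 7.042 mol
n(O2) = 9.760 mol
n/ν for N2 = 7.042/1 = 7.042
n/ν for O2 = 9.760/1 = 9.760
Smallest n/ν is N2 → limiting reagent.
theoretical n(NO) = (2/1) × 7.042 = 14.08 mol → 422.5 g
% yield = 371 / 422.5 × 100 = 87.81 %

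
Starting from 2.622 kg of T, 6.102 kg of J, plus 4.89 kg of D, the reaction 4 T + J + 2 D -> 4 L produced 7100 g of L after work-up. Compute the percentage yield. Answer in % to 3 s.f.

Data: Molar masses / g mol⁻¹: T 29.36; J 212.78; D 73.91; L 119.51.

66.5 %

n(T) = 2.622×1000 / 29.36 = 89.31 mol
n(J) = 6.102×1000 / 212.78 = 28.68 mol
n(D) = 4.890×1000 / 73.91 = 66.16 mol
n/ν for T = 89.31/4 = 22.33
n/ν for J = 28.68/1 = 28.68
n/ν for D = 66.16/2 = 33.08
Smallest n/ν is T → limiting reagent.
theoretical n(L) = (4/4) × 89.31 = 89.31 mol → 10670 g
% yield = 7100 / 10670 × 100 = 66.54 %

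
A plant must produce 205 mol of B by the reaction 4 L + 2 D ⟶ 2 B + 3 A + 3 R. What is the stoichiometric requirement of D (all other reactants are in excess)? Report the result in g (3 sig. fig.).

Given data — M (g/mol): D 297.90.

n(B) = 205.0 mol
n(D) = (2/2) × 205.0 = 205.0 mol
mass = 205.0 × 297.90 = 61070 g

61100 g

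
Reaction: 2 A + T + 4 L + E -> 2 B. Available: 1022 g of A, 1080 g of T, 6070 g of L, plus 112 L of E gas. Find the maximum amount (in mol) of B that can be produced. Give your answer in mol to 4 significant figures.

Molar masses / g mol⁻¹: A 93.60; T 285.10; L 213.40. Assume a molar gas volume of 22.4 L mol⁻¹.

7.576 mol

n(A) = 1022 / 93.60 = 10.92 mol
n(T) = 1080 / 285.10 = 3.788 mol
n(L) = 6070 / 213.40 = 28.44 mol
n(E) = 112.0 / 22.4 = 5.000 mol
n/ν for A = 10.92/2 = 5.460
n/ν for T = 3.788/1 = 3.788
n/ν for L = 28.44/4 = 7.110
n/ν for E = 5.000/1 = 5.000
Smallest n/ν is T → limiting reagent.
n(B) = (2/1) × 3.788 = 7.576 mol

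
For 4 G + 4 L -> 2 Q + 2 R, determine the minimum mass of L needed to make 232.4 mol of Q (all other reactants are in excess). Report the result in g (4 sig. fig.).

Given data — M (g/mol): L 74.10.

34440 g

n(Q) = 232.4 mol
n(L) = (4/2) × 232.4 = 464.8 mol
mass = 464.8 × 74.10 = 34440 g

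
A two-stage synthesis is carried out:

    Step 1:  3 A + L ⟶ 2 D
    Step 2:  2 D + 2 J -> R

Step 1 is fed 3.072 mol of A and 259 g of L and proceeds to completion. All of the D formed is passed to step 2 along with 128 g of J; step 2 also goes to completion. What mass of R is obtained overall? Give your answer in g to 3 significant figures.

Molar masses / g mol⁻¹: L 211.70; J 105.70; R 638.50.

Step 1:
n(A) = 3.072 mol
n(L) = 259.0 / 211.70 = 1.223 mol
n/ν for A = 3.072/3 = 1.024
n/ν for L = 1.223/1 = 1.223
Smallest n/ν is A → limiting reagent.
n(D) produced = (2/3) × 3.072 = 2.048 mol
Step 2:
n(D) available = 2.048 mol
n(J) = 128.0 / 105.70 = 1.211 mol
n/ν for D = 2.048/2 = 1.024
n/ν for J = 1.211/2 = 0.6055
Smallest n/ν is J → limiting reagent.
n(R) = (1/2) × 1.211 = 0.6055 mol
mass = 0.6055 × 638.50 = 386.6 g

387 g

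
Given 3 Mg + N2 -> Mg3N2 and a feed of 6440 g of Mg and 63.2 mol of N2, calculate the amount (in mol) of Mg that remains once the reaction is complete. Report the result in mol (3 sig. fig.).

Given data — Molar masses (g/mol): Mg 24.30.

n(Mg) = 6440 / 24.30 = 265.0 mol
n(N2) = 63.20 mol
n/ν for Mg = 265.0/3 = 88.33
n/ν for N2 = 63.20/1 = 63.20
Smallest n/ν is N2 → limiting reagent.
Mg consumed = (3/1) × 63.20 = 189.6 mol
Mg remaining = 265.0 − 189.6 = 75.40 mol

75.4 mol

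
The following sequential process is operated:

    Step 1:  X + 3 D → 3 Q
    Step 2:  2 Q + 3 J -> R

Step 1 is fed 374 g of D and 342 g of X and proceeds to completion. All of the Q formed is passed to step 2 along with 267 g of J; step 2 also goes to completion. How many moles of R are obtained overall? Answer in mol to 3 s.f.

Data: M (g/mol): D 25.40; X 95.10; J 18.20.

Step 1:
n(D) = 374.0 / 25.40 = 14.72 mol
n(X) = 342.0 / 95.10 = 3.596 mol
n/ν → D: 4.907, X: 3.596; X is limiting.
n(Q) produced = (3/1) × 3.596 = 10.79 mol
Step 2:
n(Q) available = 10.79 mol
n(J) = 267.0 / 18.20 = 14.67 mol
n/ν → Q: 5.395, J: 4.890; J is limiting.
n(R) = (1/3) × 14.67 = 4.890 mol

4.89 mol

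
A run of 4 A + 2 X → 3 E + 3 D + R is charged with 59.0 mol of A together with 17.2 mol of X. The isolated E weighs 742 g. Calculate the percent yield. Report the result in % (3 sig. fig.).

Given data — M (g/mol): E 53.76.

n(A) = 59.00 mol
n(X) = 17.20 mol
n/ν for A = 59.00/4 = 14.75
n/ν for X = 17.20/2 = 8.600
Smallest n/ν is X → limiting reagent.
theoretical n(E) = (3/2) × 17.20 = 25.80 mol → 1387 g
% yield = 742 / 1387 × 100 = 53.50 %

53.5 %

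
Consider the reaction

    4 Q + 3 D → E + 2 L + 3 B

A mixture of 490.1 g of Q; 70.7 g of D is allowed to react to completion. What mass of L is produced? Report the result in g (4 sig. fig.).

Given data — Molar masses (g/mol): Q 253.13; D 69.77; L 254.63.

172.0 g

n(Q) = 490.1 / 253.13 = 1.936 mol
n(D) = 70.70 / 69.77 = 1.013 mol
n/ν for Q = 1.936/4 = 0.4840
n/ν for D = 1.013/3 = 0.3377
Smallest n/ν is D → limiting reagent.
n(L) = (2/3) × 1.013 = 0.6753 mol
mass = 0.6753 × 254.63 = 172.0 g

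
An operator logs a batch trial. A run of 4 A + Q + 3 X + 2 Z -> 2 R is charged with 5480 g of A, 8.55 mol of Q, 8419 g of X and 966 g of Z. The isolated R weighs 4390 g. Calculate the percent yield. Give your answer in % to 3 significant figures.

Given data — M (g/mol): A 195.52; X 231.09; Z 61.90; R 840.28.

37.3 %

n(A) = 5480 / 195.52 = 28.03 mol
n(Q) = 8.550 mol
n(X) = 8419 / 231.09 = 36.43 mol
n(Z) = 966.0 / 61.90 = 15.61 mol
n/ν → A: 7.008, Q: 8.550, X: 12.14, Z: 7.805; A is limiting.
theoretical n(R) = (2/4) × 28.03 = 14.02 mol → 11780 g
% yield = 4390 / 11780 × 100 = 37.27 %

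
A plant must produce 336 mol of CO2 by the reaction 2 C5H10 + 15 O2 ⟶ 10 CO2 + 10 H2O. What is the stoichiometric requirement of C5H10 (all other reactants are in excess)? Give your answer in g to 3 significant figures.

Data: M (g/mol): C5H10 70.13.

4710 g

n(CO2) = 336.0 mol
n(C5H10) = (2/10) × 336.0 = 67.20 mol
mass = 67.20 × 70.13 = 4713 g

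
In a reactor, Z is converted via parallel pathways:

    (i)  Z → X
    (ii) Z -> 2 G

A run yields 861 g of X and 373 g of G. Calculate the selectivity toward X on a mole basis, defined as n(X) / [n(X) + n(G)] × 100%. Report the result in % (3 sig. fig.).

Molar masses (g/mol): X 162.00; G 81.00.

53.6 %

n(X) = 861 / 162.00 = 5.315 mol
n(G) = 373 / 81.00 = 4.605 mol
selectivity = 5.315/(5.315+4.605) × 100 = 53.58 %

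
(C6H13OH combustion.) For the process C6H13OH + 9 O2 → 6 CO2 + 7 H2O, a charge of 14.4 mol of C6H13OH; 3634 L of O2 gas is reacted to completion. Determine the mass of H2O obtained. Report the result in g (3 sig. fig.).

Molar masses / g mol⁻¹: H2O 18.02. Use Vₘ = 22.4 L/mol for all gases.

n(C6H13OH) = 14.40 mol
n(O2) = 3634 / 22.4 = 162.2 mol
n/ν → C6H13OH: 14.40, O2: 18.02; C6H13OH is limiting.
n(H2O) = (7/1) × 14.40 = 100.8 mol
mass = 100.8 × 18.02 = 1816 g

1820 g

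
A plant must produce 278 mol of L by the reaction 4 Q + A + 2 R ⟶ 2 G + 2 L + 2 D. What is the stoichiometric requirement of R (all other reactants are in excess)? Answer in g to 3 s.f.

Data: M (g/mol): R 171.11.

47600 g

n(L) = 278.0 mol
n(R) = (2/2) × 278.0 = 278.0 mol
mass = 278.0 × 171.11 = 47570 g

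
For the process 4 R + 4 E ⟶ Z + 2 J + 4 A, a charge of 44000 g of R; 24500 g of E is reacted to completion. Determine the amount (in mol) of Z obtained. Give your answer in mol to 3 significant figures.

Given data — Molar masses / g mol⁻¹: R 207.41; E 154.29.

n(R) = 44000 / 207.41 = 212.1 mol
n(E) = 24500 / 154.29 = 158.8 mol
n/ν → R: 53.03, E: 39.70; E is limiting.
n(Z) = (1/4) × 158.8 = 39.70 mol

39.7 mol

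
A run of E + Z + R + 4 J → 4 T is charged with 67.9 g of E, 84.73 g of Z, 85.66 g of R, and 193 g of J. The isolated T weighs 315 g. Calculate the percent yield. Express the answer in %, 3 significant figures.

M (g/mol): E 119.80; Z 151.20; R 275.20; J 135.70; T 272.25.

92.9 %

n(E) = 67.90 / 119.80 = 0.5668 mol
n(Z) = 84.73 / 151.20 = 0.5604 mol
n(R) = 85.66 / 275.20 = 0.3113 mol
n(J) = 193.0 / 135.70 = 1.422 mol
n/ν for E = 0.5668/1 = 0.5668
n/ν for Z = 0.5604/1 = 0.5604
n/ν for R = 0.3113/1 = 0.3113
n/ν for J = 1.422/4 = 0.3555
Smallest n/ν is R → limiting reagent.
theoretical n(T) = (4/1) × 0.3113 = 1.245 mol → 339.0 g
% yield = 315 / 339.0 × 100 = 92.92 %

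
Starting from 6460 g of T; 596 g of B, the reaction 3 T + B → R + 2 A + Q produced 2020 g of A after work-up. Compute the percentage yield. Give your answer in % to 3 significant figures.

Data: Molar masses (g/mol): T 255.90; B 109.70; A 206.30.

n(T) = 6460 / 255.90 = 25.24 mol
n(B) = 596.0 / 109.70 = 5.433 mol
n/ν for T = 25.24/3 = 8.413
n/ν for B = 5.433/1 = 5.433
Smallest n/ν is B → limiting reagent.
theoretical n(A) = (2/1) × 5.433 = 10.87 mol → 2242 g
% yield = 2020 / 2242 × 100 = 90.10 %

90.1 %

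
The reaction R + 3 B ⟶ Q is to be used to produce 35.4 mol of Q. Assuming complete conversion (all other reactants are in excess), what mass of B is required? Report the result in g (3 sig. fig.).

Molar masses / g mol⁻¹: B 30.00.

n(Q) = 35.40 mol
n(B) = (3/1) × 35.40 = 106.2 mol
mass = 106.2 × 30.00 = 3186 g

3190 g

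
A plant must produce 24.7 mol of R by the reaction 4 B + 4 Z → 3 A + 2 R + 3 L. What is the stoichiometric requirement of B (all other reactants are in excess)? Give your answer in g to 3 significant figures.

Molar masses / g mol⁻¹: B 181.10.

8950 g

n(R) = 24.70 mol
n(B) = (4/2) × 24.70 = 49.40 mol
mass = 49.40 × 181.10 = 8946 g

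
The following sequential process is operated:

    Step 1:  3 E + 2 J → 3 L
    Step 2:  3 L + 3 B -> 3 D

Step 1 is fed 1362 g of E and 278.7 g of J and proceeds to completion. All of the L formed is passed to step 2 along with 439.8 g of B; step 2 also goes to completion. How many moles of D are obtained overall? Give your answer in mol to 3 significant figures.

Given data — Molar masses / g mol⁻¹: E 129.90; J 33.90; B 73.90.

Step 1:
n(E) = 1362 / 129.90 = 10.48 mol
n(J) = 278.7 / 33.90 = 8.221 mol
n/ν for E = 10.48/3 = 3.493
n/ν for J = 8.221/2 = 4.111
Smallest n/ν is E → limiting reagent.
n(L) produced = (3/3) × 10.48 = 10.48 mol
Step 2:
n(L) available = 10.48 mol
n(B) = 439.8 / 73.90 = 5.951 mol
n/ν for L = 10.48/3 = 3.493
n/ν for B = 5.951/3 = 1.984
Smallest n/ν is B → limiting reagent.
n(D) = (3/3) × 5.951 = 5.951 mol

5.95 mol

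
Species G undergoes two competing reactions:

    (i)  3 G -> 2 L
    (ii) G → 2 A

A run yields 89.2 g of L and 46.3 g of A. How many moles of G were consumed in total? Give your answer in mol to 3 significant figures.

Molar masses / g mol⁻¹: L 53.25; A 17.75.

3.82 mol

n(L) = 89.2 / 53.25 = 1.675 mol
n(A) = 46.3 / 17.75 = 2.608 mol
n(G) via (i) = (3/2)×1.675 = 2.513 mol
n(G) via (ii) = (1/2)×2.608 = 1.304 mol
total n(G) = 2.513 + 1.304 = 3.817 mol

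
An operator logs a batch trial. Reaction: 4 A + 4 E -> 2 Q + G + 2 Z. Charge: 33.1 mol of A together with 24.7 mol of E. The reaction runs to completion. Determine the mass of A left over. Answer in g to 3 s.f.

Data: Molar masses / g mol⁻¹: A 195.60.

n(A) = 33.10 mol
n(E) = 24.70 mol
n/ν for A = 33.10/4 = 8.275
n/ν for E = 24.70/4 = 6.175
Smallest n/ν is E → limiting reagent.
A consumed = (4/4) × 24.70 = 24.70 mol
A remaining = 33.10 − 24.70 = 8.400 mol
mass = 8.400 × 195.60 = 1643 g

1640 g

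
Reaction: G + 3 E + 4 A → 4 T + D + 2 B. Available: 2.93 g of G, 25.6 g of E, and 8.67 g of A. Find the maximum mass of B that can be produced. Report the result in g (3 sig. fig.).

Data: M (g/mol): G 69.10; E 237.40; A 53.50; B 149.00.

10.7 g

n(G) = 2.930 / 69.10 = 0.04240 mol
n(E) = 25.60 / 237.40 = 0.1078 mol
n(A) = 8.670 / 53.50 = 0.1621 mol
n/ν for G = 0.04240/1 = 0.04240
n/ν for E = 0.1078/3 = 0.03593
n/ν for A = 0.1621/4 = 0.04053
Smallest n/ν is E → limiting reagent.
n(B) = (2/3) × 0.1078 = 0.07187 mol
mass = 0.07187 × 149.00 = 10.71 g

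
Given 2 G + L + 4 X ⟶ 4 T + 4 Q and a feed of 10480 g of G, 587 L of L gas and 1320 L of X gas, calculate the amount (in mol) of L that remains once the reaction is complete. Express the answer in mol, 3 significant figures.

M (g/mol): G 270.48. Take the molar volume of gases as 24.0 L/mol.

n(G) = 10480 / 270.48 = 38.75 mol
n(L) = 587.0 / 24.0 = 24.46 mol
n(X) = 1320 / 24.0 = 55.00 mol
n/ν for G = 38.75/2 = 19.38
n/ν for L = 24.46/1 = 24.46
n/ν for X = 55.00/4 = 13.75
Smallest n/ν is X → limiting reagent.
L consumed = (1/4) × 55.00 = 13.75 mol
L remaining = 24.46 − 13.75 = 10.71 mol

10.7 mol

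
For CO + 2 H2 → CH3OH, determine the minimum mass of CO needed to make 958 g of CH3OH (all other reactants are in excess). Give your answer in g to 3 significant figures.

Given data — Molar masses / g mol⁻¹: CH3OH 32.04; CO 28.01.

838 g

n(CH3OH) = 958 / 32.04 = 29.90 mol
n(CO) = (1/1) × 29.90 = 29.90 mol
mass = 29.90 × 28.01 = 837.5 g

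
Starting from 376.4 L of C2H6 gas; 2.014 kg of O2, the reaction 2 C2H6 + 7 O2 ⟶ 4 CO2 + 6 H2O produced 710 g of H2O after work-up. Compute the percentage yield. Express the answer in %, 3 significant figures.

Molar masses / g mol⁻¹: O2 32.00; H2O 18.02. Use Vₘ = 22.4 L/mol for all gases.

78.2 %

n(C2H6) = 376.4 / 22.4 = 16.80 mol
n(O2) = 2.014×1000 / 32.00 = 62.94 mol
n/ν → C2H6: 8.400, O2: 8.991; C2H6 is limiting.
theoretical n(H2O) = (6/2) × 16.80 = 50.40 mol → 908.2 g
% yield = 710 / 908.2 × 100 = 78.18 %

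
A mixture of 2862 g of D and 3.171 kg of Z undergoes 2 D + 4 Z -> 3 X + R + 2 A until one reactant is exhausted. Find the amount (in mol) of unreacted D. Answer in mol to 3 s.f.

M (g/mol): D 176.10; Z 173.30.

n(D) = 2862 / 176.10 = 16.25 mol
n(Z) = 3.171×1000 / 173.30 = 18.30 mol
n/ν → D: 8.125, Z: 4.575; Z is limiting.
D consumed = (2/4) × 18.30 = 9.150 mol
D remaining = 16.25 − 9.150 = 7.100 mol

7.10 mol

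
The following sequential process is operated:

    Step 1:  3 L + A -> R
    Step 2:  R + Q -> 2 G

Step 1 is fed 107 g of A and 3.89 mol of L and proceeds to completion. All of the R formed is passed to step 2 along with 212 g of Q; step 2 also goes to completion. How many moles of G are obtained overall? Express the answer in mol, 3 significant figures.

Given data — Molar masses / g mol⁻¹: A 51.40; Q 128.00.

2.59 mol

Step 1:
n(A) = 107.0 / 51.40 = 2.082 mol
n(L) = 3.890 mol
n/ν for A = 2.082/1 = 2.082
n/ν for L = 3.890/3 = 1.297
Smallest n/ν is L → limiting reagent.
n(R) produced = (1/3) × 3.890 = 1.297 mol
Step 2:
n(R) available = 1.297 mol
n(Q) = 212.0 / 128.00 = 1.656 mol
n/ν for R = 1.297/1 = 1.297
n/ν for Q = 1.656/1 = 1.656
Smallest n/ν is R → limiting reagent.
n(G) = (2/1) × 1.297 = 2.594 mol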